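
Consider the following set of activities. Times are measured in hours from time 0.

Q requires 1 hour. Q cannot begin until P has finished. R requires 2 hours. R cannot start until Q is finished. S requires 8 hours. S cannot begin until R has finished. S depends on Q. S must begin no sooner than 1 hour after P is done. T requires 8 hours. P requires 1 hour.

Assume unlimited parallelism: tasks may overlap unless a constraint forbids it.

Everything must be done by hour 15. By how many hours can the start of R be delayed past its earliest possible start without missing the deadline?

P has no prerequisites, so it starts at hour 0 and finishes at hour 1.
Q waits on P (finishes hour 1), so it starts at hour 1 and finishes at 1 + 1 = hour 2.
After Q (finishes hour 2), R can start at hour 2 and finishes at hour 4.

Working backward from the deadline:
Nothing follows S; the deadline of hour 15 is its only limit. It must start by 15 − 8 = hour 7.
Since S (must start by hour 7) depends on it, R must finish by hour 7. Backing off its 2-hour duration gives a latest start of hour 5.
So R can start as early as hour 2 and as late as hour 5, giving 5 − 2 = 3 hours of slack.

3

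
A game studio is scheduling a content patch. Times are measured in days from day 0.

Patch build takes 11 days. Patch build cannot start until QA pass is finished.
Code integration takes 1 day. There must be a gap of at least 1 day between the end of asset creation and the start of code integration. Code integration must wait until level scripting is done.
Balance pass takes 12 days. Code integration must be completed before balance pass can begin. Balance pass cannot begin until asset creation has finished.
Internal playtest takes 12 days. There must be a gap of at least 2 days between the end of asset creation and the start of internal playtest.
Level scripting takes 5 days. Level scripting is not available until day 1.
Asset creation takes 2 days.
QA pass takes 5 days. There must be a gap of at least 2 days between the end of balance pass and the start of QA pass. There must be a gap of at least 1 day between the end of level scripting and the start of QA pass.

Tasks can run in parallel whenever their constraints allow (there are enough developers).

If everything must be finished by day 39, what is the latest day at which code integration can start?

8

To finish by day 39, patch build (duration 11) must start no later than day 28.
QA pass has to be done before patch build (must start by day 28). That means finishing by day 28, i.e. starting by 28 − 5 = day 23.
Balance pass must finish before QA pass (must start by day 23, minus 2-day gap → day 21). With a 12-day duration, balance pass must start by 21 − 12 = day 9.
Code integration feeds into balance pass (must start by day 9); so code integration must finish by day 9 and therefore start by day 8.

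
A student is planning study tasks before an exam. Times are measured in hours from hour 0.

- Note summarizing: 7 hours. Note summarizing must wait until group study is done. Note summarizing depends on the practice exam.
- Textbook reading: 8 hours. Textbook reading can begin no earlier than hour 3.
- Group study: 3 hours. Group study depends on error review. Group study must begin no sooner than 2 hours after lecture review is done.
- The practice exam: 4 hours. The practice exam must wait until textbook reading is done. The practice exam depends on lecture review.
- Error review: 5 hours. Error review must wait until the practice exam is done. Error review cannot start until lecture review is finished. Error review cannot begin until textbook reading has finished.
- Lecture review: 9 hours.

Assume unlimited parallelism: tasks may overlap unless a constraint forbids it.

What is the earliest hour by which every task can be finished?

Lecture review can start immediately at hour 0; it finishes at hour 9.
Textbook reading cannot begin until its own release at hour 3. It runs from hour 3 to 3 + 8 = hour 11.
The practice exam cannot start until textbook reading (finishes hour 11); lecture review (finishes hour 9). The controlling bound is hour 11, so the practice exam finishes at 11 + 4 = hour 15.
Error review cannot start until the practice exam (finishes hour 15); lecture review (finishes hour 9); textbook reading (finishes hour 11). The controlling bound is hour 15, so error review finishes at 15 + 5 = hour 20.
Group study needs all of error review (finishes hour 20); lecture review (finishes hour 9, plus 2-hour gap → hour 11). That puts its earliest start at hour 20; it finishes at 20 + 3 = hour 23.
For note summarizing: group study (finishes hour 23); the practice exam (finishes hour 15). Taking the maximum gives a start of hour 23, and it finishes at 23 + 7 = hour 30.
All tasks are finished once the last one completes. Finish times: Textbook reading at 11, Lecture review at 9, The practice exam at 15, Error review at 20, Group study at 23, Note summarizing at 30. The latest is hour 30.

30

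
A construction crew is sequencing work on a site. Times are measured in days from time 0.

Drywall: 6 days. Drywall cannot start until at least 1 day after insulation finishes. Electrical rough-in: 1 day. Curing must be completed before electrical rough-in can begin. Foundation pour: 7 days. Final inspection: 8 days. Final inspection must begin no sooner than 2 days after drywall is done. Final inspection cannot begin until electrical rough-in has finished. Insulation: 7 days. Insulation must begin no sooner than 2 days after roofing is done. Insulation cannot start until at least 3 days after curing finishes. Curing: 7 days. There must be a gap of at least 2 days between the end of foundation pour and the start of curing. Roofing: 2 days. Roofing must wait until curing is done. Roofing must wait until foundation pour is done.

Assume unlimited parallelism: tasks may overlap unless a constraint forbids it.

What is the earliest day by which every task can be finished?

44

Nothing blocks foundation pour, so it runs from day 0 to day 7.
Curing waits on foundation pour (finishes day 7, plus 2-day gap → day 9), so it starts at day 9 and finishes at 9 + 7 = day 16.
Electrical rough-in waits on curing (finishes day 16), so it starts at day 16 and finishes at 16 + 1 = day 17.
For roofing: curing (finishes day 16); foundation pour (finishes day 7). Taking the maximum gives a start of day 16, and it finishes at 16 + 2 = day 18.
Insulation cannot start until roofing (finishes day 18, plus 2-day gap → day 20); curing (finishes day 16, plus 3-day gap → day 19). The controlling bound is day 20, so insulation finishes at 20 + 7 = day 27.
Drywall cannot begin until insulation (finishes day 27, plus 1-day gap → day 28). It runs from day 28 to 28 + 6 = day 34.
Final inspection has to wait for drywall (finishes day 34, plus 2-day gap → day 36); electrical rough-in (finishes day 17). The latest of these is day 36, so final inspection runs day 36 to 36 + 8 = day 44.
All tasks are finished once the last one completes. Finish times: Foundation pour at 7, Curing at 16, Roofing at 18, Electrical rough-in at 17, Insulation at 27, Drywall at 34, Final inspection at 44. The latest is day 44.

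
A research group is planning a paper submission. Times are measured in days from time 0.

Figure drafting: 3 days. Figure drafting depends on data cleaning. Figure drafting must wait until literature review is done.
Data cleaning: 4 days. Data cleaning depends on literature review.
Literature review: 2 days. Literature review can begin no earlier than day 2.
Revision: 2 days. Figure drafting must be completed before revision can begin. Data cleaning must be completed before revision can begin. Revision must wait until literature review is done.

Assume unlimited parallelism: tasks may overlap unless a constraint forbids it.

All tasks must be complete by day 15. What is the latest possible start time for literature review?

To finish by day 15, revision (duration 2) must start no later than day 13.
Since revision (must start by day 13) depends on it, figure drafting must finish by day 13. Backing off its 3-day duration gives a latest start of day 10.
For data cleaning: figure drafting (must start by day 10); revision (must start by day 13). The most restrictive is day 10; with a 4-day duration, data cleaning must start by day 6.
Literature review must finish in time for data cleaning (must start by day 6); figure drafting (must start by day 10); revision (must start by day 13). The tightest is day 6, so literature review must start by 6 − 2 = day 4.

4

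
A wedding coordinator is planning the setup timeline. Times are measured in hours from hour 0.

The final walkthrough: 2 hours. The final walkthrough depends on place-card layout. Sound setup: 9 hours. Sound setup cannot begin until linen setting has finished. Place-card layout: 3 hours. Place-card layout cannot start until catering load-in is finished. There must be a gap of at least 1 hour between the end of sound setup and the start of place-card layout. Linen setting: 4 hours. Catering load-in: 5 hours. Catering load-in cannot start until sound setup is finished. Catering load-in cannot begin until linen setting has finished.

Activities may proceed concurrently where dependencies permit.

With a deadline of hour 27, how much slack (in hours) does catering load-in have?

4

Nothing blocks linen setting, so it runs from hour 0 to hour 4.
After linen setting (finishes hour 4), sound setup can start at hour 4 and finishes at hour 13.
Catering load-in has to wait for sound setup (finishes hour 13); linen setting (finishes hour 4). The latest of these is hour 13, so catering load-in runs hour 13 to 13 + 5 = hour 18.

Working backward from the deadline:
Nothing follows the final walkthrough; the deadline of hour 27 is its only limit. It must start by 27 − 2 = hour 25.
Since the final walkthrough (must start by hour 25) depends on it, place-card layout must finish by hour 25. Backing off its 3-hour duration gives a latest start of hour 22.
Since place-card layout (must start by hour 22) depends on it, catering load-in must finish by hour 22. Backing off its 5-hour duration gives a latest start of hour 17.
So catering load-in can start as early as hour 13 and as late as hour 17, giving 17 − 13 = 4 hours of slack.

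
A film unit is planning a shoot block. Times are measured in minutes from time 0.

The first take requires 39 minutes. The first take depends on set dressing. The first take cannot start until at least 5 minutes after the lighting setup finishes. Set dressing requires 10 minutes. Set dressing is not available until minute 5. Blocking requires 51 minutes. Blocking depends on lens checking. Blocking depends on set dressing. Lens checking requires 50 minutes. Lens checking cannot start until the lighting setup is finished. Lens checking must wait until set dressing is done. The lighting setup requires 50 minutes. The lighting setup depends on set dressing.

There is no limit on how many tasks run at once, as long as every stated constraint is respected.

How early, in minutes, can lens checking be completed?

Set dressing cannot begin until its own release at minute 5. It runs from minute 5 to 5 + 10 = minute 15.
The lighting setup cannot begin until set dressing (finishes minute 15). It runs from minute 15 to 15 + 50 = minute 65.
Lens checking needs all of the lighting setup (finishes minute 65); set dressing (finishes minute 15). That puts its earliest start at minute 65; it finishes at 65 + 50 = minute 115.

115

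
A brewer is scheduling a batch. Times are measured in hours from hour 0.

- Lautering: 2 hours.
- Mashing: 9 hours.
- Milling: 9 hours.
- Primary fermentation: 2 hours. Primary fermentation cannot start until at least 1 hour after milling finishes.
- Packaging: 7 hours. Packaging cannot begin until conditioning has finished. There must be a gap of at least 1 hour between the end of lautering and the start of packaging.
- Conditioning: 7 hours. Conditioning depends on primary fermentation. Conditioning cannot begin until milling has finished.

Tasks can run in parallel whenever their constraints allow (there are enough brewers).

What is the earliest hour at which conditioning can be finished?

Milling has no prerequisites, so it starts at hour 0 and finishes at hour 9.
After milling (finishes hour 9, plus 1-hour gap → hour 10), primary fermentation can start at hour 10 and finishes at hour 12.
Conditioning cannot start until primary fermentation (finishes hour 12); milling (finishes hour 9). The controlling bound is hour 12, so conditioning finishes at 12 + 7 = hour 19.

19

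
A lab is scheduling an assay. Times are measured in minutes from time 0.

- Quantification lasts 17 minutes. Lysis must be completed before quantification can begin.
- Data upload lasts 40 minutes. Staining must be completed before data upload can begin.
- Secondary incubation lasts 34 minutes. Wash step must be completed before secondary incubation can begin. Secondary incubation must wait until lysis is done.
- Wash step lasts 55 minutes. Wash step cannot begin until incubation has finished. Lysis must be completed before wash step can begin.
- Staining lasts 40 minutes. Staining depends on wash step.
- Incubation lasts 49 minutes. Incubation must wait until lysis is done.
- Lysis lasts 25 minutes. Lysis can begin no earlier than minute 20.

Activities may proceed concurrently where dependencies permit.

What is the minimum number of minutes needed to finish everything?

229

Lysis cannot begin until its own release at minute 20. It runs from minute 20 to 20 + 25 = minute 45.
Quantification cannot begin until lysis (finishes minute 45). It runs from minute 45 to 45 + 17 = minute 62.
After lysis (finishes minute 45), incubation can start at minute 45 and finishes at minute 94.
Wash step cannot start until incubation (finishes minute 94); lysis (finishes minute 45). The controlling bound is minute 94, so wash step finishes at 94 + 55 = minute 149.
For secondary incubation: wash step (finishes minute 149); lysis (finishes minute 45). Taking the maximum gives a start of minute 149, and it finishes at 149 + 34 = minute 183.
Staining cannot begin until wash step (finishes minute 149). It runs from minute 149 to 149 + 40 = minute 189.
Data upload waits on staining (finishes minute 189), so it starts at minute 189 and finishes at 189 + 40 = minute 229.
All tasks are finished once the last one completes. Finish times: Lysis at 45, Incubation at 94, Wash step at 149, Staining at 189, Secondary incubation at 183, Quantification at 62, Data upload at 229. The latest is minute 229.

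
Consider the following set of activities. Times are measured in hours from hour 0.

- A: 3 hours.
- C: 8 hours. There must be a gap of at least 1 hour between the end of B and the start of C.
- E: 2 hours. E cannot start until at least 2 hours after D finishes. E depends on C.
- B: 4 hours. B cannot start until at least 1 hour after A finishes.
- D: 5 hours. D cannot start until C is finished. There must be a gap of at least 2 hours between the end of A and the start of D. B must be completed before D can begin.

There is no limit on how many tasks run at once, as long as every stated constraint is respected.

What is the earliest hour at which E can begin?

Nothing blocks A, so it runs from hour 0 to hour 3.
B waits on A (finishes hour 3, plus 1-hour gap → hour 4), so it starts at hour 4 and finishes at 4 + 4 = hour 8.
C cannot begin until B (finishes hour 8, plus 1-hour gap → hour 9). It runs from hour 9 to 9 + 8 = hour 17.
D has to wait for C (finishes hour 17); A (finishes hour 3, plus 2-hour gap → hour 5); B (finishes hour 8). The latest of these is hour 17, so D runs hour 17 to 17 + 5 = hour 22.
E waits on D (finishes hour 22, plus 2-hour gap → hour 24); C (finishes hour 17). The latest of these is hour 24, which is the earliest E can start.

24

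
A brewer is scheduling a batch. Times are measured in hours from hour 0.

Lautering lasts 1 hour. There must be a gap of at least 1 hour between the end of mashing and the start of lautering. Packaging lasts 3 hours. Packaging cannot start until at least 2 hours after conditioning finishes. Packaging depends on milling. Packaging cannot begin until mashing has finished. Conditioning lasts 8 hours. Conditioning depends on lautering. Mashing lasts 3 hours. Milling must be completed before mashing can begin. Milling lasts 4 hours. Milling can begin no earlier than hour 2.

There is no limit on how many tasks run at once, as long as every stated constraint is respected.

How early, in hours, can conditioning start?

11

Milling waits on its own release at hour 2, so it starts at hour 2 and finishes at 2 + 4 = hour 6.
Mashing cannot begin until milling (finishes hour 6). It runs from hour 6 to 6 + 3 = hour 9.
Lautering waits on mashing (finishes hour 9, plus 1-hour gap → hour 10), so it starts at hour 10 and finishes at 10 + 1 = hour 11.
Conditioning waits on lautering (finishes hour 11), so the earliest it can start is hour 11.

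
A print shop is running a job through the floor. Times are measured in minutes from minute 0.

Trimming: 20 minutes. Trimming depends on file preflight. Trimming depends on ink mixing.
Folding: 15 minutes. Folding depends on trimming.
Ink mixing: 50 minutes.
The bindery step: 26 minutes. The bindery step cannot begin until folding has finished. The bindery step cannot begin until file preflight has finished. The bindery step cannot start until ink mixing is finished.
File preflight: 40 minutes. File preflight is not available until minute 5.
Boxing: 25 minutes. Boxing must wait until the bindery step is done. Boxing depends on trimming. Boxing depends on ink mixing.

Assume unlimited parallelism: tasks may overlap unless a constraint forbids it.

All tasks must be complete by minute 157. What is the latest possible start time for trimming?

Boxing must finish by minute 157; it takes 25 minutes, so it must start by 157 − 25 = minute 132.
The bindery step must finish before boxing (must start by minute 132). With a 26-minute duration, the bindery step must start by 132 − 26 = minute 106.
Since the bindery step (must start by minute 106) depends on it, folding must finish by minute 106. Backing off its 15-minute duration gives a latest start of minute 91.
Trimming must finish in time for folding (must start by minute 91); boxing (must start by minute 132). The tightest is minute 91, so trimming must start by 91 − 20 = minute 71.

71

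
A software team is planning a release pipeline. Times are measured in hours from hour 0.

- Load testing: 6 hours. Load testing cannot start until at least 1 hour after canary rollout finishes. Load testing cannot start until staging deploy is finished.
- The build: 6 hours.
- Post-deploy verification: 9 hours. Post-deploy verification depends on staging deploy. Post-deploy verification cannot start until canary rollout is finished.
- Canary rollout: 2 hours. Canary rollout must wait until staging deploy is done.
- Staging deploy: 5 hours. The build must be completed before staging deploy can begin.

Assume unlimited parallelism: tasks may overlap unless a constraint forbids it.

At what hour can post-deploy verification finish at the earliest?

22

The build has no prerequisites, so it starts at hour 0 and finishes at hour 6.
Staging deploy waits on the build (finishes hour 6), so it starts at hour 6 and finishes at 6 + 5 = hour 11.
After staging deploy (finishes hour 11), canary rollout can start at hour 11 and finishes at hour 13.
Post-deploy verification needs all of staging deploy (finishes hour 11); canary rollout (finishes hour 13). That puts its earliest start at hour 13; it finishes at 13 + 9 = hour 22.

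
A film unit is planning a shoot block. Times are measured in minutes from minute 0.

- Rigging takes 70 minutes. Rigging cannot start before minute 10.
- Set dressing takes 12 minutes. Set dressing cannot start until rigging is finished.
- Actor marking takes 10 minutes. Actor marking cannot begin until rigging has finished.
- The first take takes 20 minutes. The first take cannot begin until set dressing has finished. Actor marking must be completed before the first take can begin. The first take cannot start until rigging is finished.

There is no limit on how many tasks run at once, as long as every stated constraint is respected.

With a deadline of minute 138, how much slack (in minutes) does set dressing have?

26

Rigging cannot begin until its own release at minute 10. It runs from minute 10 to 10 + 70 = minute 80.
Set dressing cannot begin until rigging (finishes minute 80). It runs from minute 80 to 80 + 12 = minute 92.

Working backward from the deadline:
Nothing follows the first take; the deadline of minute 138 is its only limit. It must start by 138 − 20 = minute 118.
Set dressing feeds into the first take (must start by minute 118); so set dressing must finish by minute 118 and therefore start by minute 106.
So set dressing can start as early as minute 80 and as late as minute 106, giving 106 − 80 = 26 minutes of slack.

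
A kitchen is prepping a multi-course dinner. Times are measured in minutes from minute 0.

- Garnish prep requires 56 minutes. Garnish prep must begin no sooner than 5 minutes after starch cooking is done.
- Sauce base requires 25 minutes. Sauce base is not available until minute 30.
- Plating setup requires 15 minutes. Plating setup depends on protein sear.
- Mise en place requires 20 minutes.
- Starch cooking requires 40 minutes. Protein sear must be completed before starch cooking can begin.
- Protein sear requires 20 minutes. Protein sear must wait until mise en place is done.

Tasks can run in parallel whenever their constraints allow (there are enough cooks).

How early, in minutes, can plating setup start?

Mise en place can start immediately at minute 0; it finishes at minute 20.
After mise en place (finishes minute 20), protein sear can start at minute 20 and finishes at minute 40.
Plating setup waits on protein sear (finishes minute 40), so the earliest it can start is minute 40.

40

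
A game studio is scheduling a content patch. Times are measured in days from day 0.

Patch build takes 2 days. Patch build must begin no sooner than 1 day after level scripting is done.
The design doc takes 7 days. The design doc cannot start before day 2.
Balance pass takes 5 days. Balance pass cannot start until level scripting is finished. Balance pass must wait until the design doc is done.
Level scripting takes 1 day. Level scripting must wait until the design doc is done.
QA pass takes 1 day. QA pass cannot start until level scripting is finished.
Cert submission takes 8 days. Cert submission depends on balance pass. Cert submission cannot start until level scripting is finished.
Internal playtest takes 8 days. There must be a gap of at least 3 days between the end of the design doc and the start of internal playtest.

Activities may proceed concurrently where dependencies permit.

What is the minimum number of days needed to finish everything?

23

The design doc cannot begin until its own release at day 2. It runs from day 2 to 2 + 7 = day 9.
After the design doc (finishes day 9, plus 3-day gap → day 12), internal playtest can start at day 12 and finishes at day 20.
Level scripting cannot begin until the design doc (finishes day 9). It runs from day 9 to 9 + 1 = day 10.
Patch build cannot begin until level scripting (finishes day 10, plus 1-day gap → day 11). It runs from day 11 to 11 + 2 = day 13.
QA pass cannot begin until level scripting (finishes day 10). It runs from day 10 to 10 + 1 = day 11.
Balance pass cannot start until level scripting (finishes day 10); the design doc (finishes day 9). The controlling bound is day 10, so balance pass finishes at 10 + 5 = day 15.
Cert submission needs all of balance pass (finishes day 15); level scripting (finishes day 10). That puts its earliest start at day 15; it finishes at 15 + 8 = day 23.
All tasks are finished once the last one completes. Finish times: The design doc at 9, Level scripting at 10, Internal playtest at 20, Balance pass at 15, QA pass at 11, Cert submission at 23, Patch build at 13. The latest is day 23.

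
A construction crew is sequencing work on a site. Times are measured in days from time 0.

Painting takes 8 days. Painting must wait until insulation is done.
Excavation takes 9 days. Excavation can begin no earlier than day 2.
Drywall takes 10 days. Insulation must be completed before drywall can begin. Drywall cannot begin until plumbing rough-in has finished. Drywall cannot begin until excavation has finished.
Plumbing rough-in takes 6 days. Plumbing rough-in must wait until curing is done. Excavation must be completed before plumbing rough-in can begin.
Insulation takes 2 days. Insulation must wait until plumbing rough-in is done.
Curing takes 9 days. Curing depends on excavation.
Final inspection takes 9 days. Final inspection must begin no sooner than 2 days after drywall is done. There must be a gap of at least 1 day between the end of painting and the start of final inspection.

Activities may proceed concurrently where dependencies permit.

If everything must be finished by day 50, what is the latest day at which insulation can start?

27

Final inspection must finish by day 50; it takes 9 days, so it must start by 50 − 9 = day 41.
Since final inspection (must start by day 41, minus 2-day gap → day 39) depends on it, drywall must finish by day 39. Backing off its 10-day duration gives a latest start of day 29.
Painting must finish before final inspection (must start by day 41, minus 1-day gap → day 40). With an 8-day duration, painting must start by 40 − 8 = day 32.
For insulation: drywall (must start by day 29); painting (must start by day 32). The most restrictive is day 29; with a 2-day duration, insulation must start by day 27.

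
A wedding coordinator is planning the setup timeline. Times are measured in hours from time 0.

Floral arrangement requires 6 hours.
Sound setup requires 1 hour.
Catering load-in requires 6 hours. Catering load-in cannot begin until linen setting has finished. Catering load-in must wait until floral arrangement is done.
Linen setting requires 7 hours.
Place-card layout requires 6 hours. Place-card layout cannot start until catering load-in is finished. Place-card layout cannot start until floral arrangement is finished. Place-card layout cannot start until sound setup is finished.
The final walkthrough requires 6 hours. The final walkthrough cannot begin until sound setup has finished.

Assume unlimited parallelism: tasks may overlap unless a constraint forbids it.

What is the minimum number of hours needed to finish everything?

19

Sound setup has no prerequisites, so it starts at hour 0 and finishes at hour 1.
The final walkthrough cannot begin until sound setup (finishes hour 1). It runs from hour 1 to 1 + 6 = hour 7.
Nothing blocks floral arrangement, so it runs from hour 0 to hour 6.
Linen setting has no prerequisites, so it starts at hour 0 and finishes at hour 7.
Catering load-in has to wait for linen setting (finishes hour 7); floral arrangement (finishes hour 6). The latest of these is hour 7, so catering load-in runs hour 7 to 7 + 6 = hour 13.
For place-card layout: catering load-in (finishes hour 13); floral arrangement (finishes hour 6); sound setup (finishes hour 1). Taking the maximum gives a start of hour 13, and it finishes at 13 + 6 = hour 19.
All tasks are finished once the last one completes. Finish times: Linen setting at 7, Floral arrangement at 6, Sound setup at 1, Catering load-in at 13, Place-card layout at 19, The final walkthrough at 7. The latest is hour 19.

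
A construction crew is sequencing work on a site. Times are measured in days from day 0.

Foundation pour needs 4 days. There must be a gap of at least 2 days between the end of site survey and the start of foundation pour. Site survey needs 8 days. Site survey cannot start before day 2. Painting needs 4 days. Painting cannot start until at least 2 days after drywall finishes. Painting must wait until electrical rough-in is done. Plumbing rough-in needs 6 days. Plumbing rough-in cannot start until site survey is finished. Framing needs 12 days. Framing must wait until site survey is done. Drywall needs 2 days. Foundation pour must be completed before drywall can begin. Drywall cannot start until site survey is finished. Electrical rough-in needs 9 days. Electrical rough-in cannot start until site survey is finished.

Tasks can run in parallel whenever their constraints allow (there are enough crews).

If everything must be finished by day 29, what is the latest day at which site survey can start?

Nothing follows painting; the deadline of day 29 is its only limit. It must start by 29 − 4 = day 25.
Drywall feeds into painting (must start by day 25, minus 2-day gap → day 23); so drywall must finish by day 23 and therefore start by day 21.
Since drywall (must start by day 21) depends on it, foundation pour must finish by day 21. Backing off its 4-day duration gives a latest start of day 17.
Nothing follows framing; the deadline of day 29 is its only limit. It must start by 29 − 12 = day 17.
Plumbing rough-in has no dependents, so it just needs to finish by day 29. Starting by 29 − 6 = day 23 achieves that.
Electrical rough-in must finish before painting (must start by day 25). With a 9-day duration, electrical rough-in must start by 25 − 9 = day 16.
Site survey has several dependents: foundation pour (must start by day 17, minus 2-day gap → day 15); framing (must start by day 17); plumbing rough-in (must start by day 23); electrical rough-in (must start by day 16); drywall (must start by day 21). The earliest of those limits is day 15, so site survey must start by 15 − 8 = day 7.

7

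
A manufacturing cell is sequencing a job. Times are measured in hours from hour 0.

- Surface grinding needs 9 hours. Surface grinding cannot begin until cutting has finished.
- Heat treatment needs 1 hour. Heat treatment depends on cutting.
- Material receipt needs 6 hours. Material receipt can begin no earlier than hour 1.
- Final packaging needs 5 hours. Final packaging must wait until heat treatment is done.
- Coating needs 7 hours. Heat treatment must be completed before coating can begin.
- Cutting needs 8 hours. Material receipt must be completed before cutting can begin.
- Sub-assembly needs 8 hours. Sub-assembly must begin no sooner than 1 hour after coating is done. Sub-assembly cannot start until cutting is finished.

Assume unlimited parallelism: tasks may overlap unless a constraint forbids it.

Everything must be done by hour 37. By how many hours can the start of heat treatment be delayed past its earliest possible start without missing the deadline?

5

After its own release at hour 1, material receipt can start at hour 1 and finishes at hour 7.
After material receipt (finishes hour 7), cutting can start at hour 7 and finishes at hour 15.
Heat treatment waits on cutting (finishes hour 15), so it starts at hour 15 and finishes at 15 + 1 = hour 16.

Working backward from the deadline:
Sub-assembly has no dependents, so it just needs to finish by hour 37. Starting by 37 − 8 = hour 29 achieves that.
Coating feeds into sub-assembly (must start by hour 29, minus 1-hour gap → hour 28); so coating must finish by hour 28 and therefore start by hour 21.
To finish by hour 37, final packaging (duration 5) must start no later than hour 32.
Heat treatment has several dependents: coating (must start by hour 21); final packaging (must start by hour 32). The earliest of those limits is hour 21, so heat treatment must start by 21 − 1 = hour 20.
So heat treatment can start as early as hour 15 and as late as hour 20, giving 20 − 15 = 5 hours of slack.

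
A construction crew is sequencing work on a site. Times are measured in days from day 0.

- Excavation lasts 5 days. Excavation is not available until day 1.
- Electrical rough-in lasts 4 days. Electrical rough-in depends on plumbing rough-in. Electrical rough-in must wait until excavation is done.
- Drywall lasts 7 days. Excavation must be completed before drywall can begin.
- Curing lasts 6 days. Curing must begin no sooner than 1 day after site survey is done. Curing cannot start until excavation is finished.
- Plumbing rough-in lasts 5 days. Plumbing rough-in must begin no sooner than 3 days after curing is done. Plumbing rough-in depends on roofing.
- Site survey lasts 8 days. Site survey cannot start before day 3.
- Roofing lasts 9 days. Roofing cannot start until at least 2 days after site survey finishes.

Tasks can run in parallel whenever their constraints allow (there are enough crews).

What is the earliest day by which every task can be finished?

After its own release at day 1, excavation can start at day 1 and finishes at day 6.
After excavation (finishes day 6), drywall can start at day 6 and finishes at day 13.
After its own release at day 3, site survey can start at day 3 and finishes at day 11.
After site survey (finishes day 11, plus 2-day gap → day 13), roofing can start at day 13 and finishes at day 22.
For curing: site survey (finishes day 11, plus 1-day gap → day 12); excavation (finishes day 6). Taking the maximum gives a start of day 12, and it finishes at 12 + 6 = day 18.
Plumbing rough-in cannot start until curing (finishes day 18, plus 3-day gap → day 21); roofing (finishes day 22). The controlling bound is day 22, so plumbing rough-in finishes at 22 + 5 = day 27.
Electrical rough-in needs all of plumbing rough-in (finishes day 27); excavation (finishes day 6). That puts its earliest start at day 27; it finishes at 27 + 4 = day 31.
All tasks are finished once the last one completes. Finish times: Site survey at 11, Excavation at 6, Curing at 18, Roofing at 22, Plumbing rough-in at 27, Electrical rough-in at 31, Drywall at 13. The latest is day 31.

31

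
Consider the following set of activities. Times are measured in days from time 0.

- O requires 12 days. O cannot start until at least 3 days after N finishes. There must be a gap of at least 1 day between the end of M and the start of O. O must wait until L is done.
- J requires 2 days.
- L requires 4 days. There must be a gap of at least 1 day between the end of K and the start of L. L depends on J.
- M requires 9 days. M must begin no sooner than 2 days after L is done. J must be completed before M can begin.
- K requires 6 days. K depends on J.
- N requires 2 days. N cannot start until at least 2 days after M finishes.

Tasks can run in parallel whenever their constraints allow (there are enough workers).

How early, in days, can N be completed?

J can start immediately at day 0; it finishes at day 2.
After J (finishes day 2), K can start at day 2 and finishes at day 8.
L needs all of K (finishes day 8, plus 1-day gap → day 9); J (finishes day 2). That puts its earliest start at day 9; it finishes at 9 + 4 = day 13.
M cannot start until L (finishes day 13, plus 2-day gap → day 15); J (finishes day 2). The controlling bound is day 15, so M finishes at 15 + 9 = day 24.
N waits on M (finishes day 24, plus 2-day gap → day 26), so it starts at day 26 and finishes at 26 + 2 = day 28.

28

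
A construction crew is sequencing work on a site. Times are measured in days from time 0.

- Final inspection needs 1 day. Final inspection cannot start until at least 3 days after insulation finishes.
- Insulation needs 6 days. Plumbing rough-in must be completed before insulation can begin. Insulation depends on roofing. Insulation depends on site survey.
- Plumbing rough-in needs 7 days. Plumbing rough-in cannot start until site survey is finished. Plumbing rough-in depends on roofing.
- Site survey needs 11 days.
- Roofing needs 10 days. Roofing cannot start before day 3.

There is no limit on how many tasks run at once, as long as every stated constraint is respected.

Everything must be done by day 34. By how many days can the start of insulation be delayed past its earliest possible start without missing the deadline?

4

Roofing cannot begin until its own release at day 3. It runs from day 3 to 3 + 10 = day 13.
Site survey has no prerequisites, so it starts at day 0 and finishes at day 11.
Plumbing rough-in cannot start until site survey (finishes day 11); roofing (finishes day 13). The controlling bound is day 13, so plumbing rough-in finishes at 13 + 7 = day 20.
Insulation cannot start until plumbing rough-in (finishes day 20); roofing (finishes day 13); site survey (finishes day 11). The controlling bound is day 20, so insulation finishes at 20 + 6 = day 26.

Working backward from the deadline:
Final inspection must finish by day 34; it takes 1 day, so it must start by 34 − 1 = day 33.
Since final inspection (must start by day 33, minus 3-day gap → day 30) depends on it, insulation must finish by day 30. Backing off its 6-day duration gives a latest start of day 24.
So insulation can start as early as day 20 and as late as day 24, giving 24 − 20 = 4 days of slack.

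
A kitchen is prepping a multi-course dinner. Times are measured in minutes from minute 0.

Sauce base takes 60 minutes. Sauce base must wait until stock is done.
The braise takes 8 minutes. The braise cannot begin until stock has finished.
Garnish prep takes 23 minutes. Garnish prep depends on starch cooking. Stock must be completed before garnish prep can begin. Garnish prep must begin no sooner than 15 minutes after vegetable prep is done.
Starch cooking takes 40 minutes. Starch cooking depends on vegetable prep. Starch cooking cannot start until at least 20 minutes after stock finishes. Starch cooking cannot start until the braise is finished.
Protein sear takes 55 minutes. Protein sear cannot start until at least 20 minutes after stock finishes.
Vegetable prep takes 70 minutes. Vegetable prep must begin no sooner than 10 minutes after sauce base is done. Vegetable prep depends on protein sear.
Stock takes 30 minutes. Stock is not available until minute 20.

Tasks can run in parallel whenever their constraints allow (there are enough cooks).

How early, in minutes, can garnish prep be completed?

258

Stock waits on its own release at minute 20, so it starts at minute 20 and finishes at 20 + 30 = minute 50.
After stock (finishes minute 50, plus 20-minute gap → minute 70), protein sear can start at minute 70 and finishes at minute 125.
The braise waits on stock (finishes minute 50), so it starts at minute 50 and finishes at 50 + 8 = minute 58.
Sauce base cannot begin until stock (finishes minute 50). It runs from minute 50 to 50 + 60 = minute 110.
Vegetable prep cannot start until sauce base (finishes minute 110, plus 10-minute gap → minute 120); protein sear (finishes minute 125). The controlling bound is minute 125, so vegetable prep finishes at 125 + 70 = minute 195.
Starch cooking cannot start until vegetable prep (finishes minute 195); stock (finishes minute 50, plus 20-minute gap → minute 70); the braise (finishes minute 58). The controlling bound is minute 195, so starch cooking finishes at 195 + 40 = minute 235.
Garnish prep cannot start until starch cooking (finishes minute 235); stock (finishes minute 50); vegetable prep (finishes minute 195, plus 15-minute gap → minute 210). The controlling bound is minute 235, so garnish prep finishes at 235 + 23 = minute 258.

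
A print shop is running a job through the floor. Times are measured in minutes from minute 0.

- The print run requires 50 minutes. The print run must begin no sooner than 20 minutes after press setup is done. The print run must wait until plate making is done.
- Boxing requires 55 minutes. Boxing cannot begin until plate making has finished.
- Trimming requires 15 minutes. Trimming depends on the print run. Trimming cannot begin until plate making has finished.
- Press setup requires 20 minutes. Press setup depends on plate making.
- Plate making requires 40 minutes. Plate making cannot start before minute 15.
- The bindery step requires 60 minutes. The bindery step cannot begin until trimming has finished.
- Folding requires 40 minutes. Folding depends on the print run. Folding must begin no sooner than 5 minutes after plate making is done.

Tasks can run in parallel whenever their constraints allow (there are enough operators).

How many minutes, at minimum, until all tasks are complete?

220

Plate making waits on its own release at minute 15, so it starts at minute 15 and finishes at 15 + 40 = minute 55.
After plate making (finishes minute 55), boxing can start at minute 55 and finishes at minute 110.
After plate making (finishes minute 55), press setup can start at minute 55 and finishes at minute 75.
The print run cannot start until press setup (finishes minute 75, plus 20-minute gap → minute 95); plate making (finishes minute 55). The controlling bound is minute 95, so the print run finishes at 95 + 50 = minute 145.
For folding: the print run (finishes minute 145); plate making (finishes minute 55, plus 5-minute gap → minute 60). Taking the maximum gives a start of minute 145, and it finishes at 145 + 40 = minute 185.
Trimming has to wait for the print run (finishes minute 145); plate making (finishes minute 55). The latest of these is minute 145, so trimming runs minute 145 to 145 + 15 = minute 160.
The bindery step cannot begin until trimming (finishes minute 160). It runs from minute 160 to 160 + 60 = minute 220.
All tasks are finished once the last one completes. Finish times: Plate making at 55, Press setup at 75, The print run at 145, Trimming at 160, Folding at 185, The bindery step at 220, Boxing at 110. The latest is minute 220.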